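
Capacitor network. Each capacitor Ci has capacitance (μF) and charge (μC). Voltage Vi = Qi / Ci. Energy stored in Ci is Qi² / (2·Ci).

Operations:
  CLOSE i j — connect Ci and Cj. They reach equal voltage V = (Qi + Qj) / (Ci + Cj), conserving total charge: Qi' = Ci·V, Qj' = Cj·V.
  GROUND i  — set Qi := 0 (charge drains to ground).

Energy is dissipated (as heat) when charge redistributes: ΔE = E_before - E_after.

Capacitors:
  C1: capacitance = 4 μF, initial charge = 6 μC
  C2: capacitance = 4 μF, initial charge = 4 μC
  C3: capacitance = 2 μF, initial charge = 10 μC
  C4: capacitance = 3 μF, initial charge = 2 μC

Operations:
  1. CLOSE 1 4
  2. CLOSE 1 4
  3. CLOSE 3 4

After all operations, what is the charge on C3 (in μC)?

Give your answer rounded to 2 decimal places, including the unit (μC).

Answer: 5.37 μC

Derivation:
Initial: C1(4μF, Q=6μC, V=1.50V), C2(4μF, Q=4μC, V=1.00V), C3(2μF, Q=10μC, V=5.00V), C4(3μF, Q=2μC, V=0.67V)
Op 1: CLOSE 1-4: Q_total=8.00, C_total=7.00, V=1.14; Q1=4.57, Q4=3.43; dissipated=0.595
Op 2: CLOSE 1-4: Q_total=8.00, C_total=7.00, V=1.14; Q1=4.57, Q4=3.43; dissipated=0.000
Op 3: CLOSE 3-4: Q_total=13.43, C_total=5.00, V=2.69; Q3=5.37, Q4=8.06; dissipated=8.927
Final charges: Q1=4.57, Q2=4.00, Q3=5.37, Q4=8.06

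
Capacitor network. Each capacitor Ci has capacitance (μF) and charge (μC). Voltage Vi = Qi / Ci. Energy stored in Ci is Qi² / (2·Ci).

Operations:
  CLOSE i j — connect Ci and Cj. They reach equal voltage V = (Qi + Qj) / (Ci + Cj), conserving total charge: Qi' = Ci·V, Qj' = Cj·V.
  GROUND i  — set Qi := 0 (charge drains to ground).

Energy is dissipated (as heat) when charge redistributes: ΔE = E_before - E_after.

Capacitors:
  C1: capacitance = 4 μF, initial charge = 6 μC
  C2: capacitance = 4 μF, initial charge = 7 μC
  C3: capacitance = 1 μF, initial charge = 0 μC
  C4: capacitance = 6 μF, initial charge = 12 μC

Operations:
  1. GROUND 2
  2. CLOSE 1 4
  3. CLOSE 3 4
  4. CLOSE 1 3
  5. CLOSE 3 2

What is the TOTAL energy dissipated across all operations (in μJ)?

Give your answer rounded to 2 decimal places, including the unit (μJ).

Answer: 9.06 μJ

Derivation:
Initial: C1(4μF, Q=6μC, V=1.50V), C2(4μF, Q=7μC, V=1.75V), C3(1μF, Q=0μC, V=0.00V), C4(6μF, Q=12μC, V=2.00V)
Op 1: GROUND 2: Q2=0; energy lost=6.125
Op 2: CLOSE 1-4: Q_total=18.00, C_total=10.00, V=1.80; Q1=7.20, Q4=10.80; dissipated=0.300
Op 3: CLOSE 3-4: Q_total=10.80, C_total=7.00, V=1.54; Q3=1.54, Q4=9.26; dissipated=1.389
Op 4: CLOSE 1-3: Q_total=8.74, C_total=5.00, V=1.75; Q1=6.99, Q3=1.75; dissipated=0.026
Op 5: CLOSE 3-2: Q_total=1.75, C_total=5.00, V=0.35; Q3=0.35, Q2=1.40; dissipated=1.223
Total dissipated: 9.063 μJ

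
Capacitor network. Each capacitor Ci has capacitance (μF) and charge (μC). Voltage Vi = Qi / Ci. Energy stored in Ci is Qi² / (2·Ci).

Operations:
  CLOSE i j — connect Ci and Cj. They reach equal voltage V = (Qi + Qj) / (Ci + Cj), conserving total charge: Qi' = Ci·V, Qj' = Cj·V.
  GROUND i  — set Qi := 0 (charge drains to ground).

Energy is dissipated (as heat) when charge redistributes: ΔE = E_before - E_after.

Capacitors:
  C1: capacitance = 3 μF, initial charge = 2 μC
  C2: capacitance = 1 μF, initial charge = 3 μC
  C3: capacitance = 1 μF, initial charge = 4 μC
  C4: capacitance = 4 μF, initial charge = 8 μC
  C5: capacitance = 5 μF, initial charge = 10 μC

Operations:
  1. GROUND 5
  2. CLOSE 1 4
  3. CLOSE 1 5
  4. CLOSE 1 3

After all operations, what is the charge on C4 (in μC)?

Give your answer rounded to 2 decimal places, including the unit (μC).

Initial: C1(3μF, Q=2μC, V=0.67V), C2(1μF, Q=3μC, V=3.00V), C3(1μF, Q=4μC, V=4.00V), C4(4μF, Q=8μC, V=2.00V), C5(5μF, Q=10μC, V=2.00V)
Op 1: GROUND 5: Q5=0; energy lost=10.000
Op 2: CLOSE 1-4: Q_total=10.00, C_total=7.00, V=1.43; Q1=4.29, Q4=5.71; dissipated=1.524
Op 3: CLOSE 1-5: Q_total=4.29, C_total=8.00, V=0.54; Q1=1.61, Q5=2.68; dissipated=1.913
Op 4: CLOSE 1-3: Q_total=5.61, C_total=4.00, V=1.40; Q1=4.21, Q3=1.40; dissipated=4.500
Final charges: Q1=4.21, Q2=3.00, Q3=1.40, Q4=5.71, Q5=2.68

Answer: 5.71 μC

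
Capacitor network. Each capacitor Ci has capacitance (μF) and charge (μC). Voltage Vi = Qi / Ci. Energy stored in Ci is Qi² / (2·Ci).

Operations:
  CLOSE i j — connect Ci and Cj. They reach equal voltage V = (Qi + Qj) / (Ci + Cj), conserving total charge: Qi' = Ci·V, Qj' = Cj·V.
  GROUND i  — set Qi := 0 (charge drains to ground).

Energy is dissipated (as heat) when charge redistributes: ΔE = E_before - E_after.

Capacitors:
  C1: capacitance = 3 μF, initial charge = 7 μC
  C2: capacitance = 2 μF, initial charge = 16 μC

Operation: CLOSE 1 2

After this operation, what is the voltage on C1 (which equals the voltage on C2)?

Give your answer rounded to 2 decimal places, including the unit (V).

Initial: C1(3μF, Q=7μC, V=2.33V), C2(2μF, Q=16μC, V=8.00V)
Op 1: CLOSE 1-2: Q_total=23.00, C_total=5.00, V=4.60; Q1=13.80, Q2=9.20; dissipated=19.267

Answer: 4.60 V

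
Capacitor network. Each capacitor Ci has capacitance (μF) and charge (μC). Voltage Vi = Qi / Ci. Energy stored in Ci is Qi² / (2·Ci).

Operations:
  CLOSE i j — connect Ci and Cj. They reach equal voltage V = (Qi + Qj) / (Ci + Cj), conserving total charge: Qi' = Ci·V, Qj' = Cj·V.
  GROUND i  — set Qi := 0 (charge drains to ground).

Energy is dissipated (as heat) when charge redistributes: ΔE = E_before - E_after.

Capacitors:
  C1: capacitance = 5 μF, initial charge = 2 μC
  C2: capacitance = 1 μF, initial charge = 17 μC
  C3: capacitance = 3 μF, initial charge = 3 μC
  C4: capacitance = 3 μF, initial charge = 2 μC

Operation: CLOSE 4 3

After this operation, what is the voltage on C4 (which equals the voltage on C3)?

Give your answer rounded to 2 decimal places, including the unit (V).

Answer: 0.83 V

Derivation:
Initial: C1(5μF, Q=2μC, V=0.40V), C2(1μF, Q=17μC, V=17.00V), C3(3μF, Q=3μC, V=1.00V), C4(3μF, Q=2μC, V=0.67V)
Op 1: CLOSE 4-3: Q_total=5.00, C_total=6.00, V=0.83; Q4=2.50, Q3=2.50; dissipated=0.083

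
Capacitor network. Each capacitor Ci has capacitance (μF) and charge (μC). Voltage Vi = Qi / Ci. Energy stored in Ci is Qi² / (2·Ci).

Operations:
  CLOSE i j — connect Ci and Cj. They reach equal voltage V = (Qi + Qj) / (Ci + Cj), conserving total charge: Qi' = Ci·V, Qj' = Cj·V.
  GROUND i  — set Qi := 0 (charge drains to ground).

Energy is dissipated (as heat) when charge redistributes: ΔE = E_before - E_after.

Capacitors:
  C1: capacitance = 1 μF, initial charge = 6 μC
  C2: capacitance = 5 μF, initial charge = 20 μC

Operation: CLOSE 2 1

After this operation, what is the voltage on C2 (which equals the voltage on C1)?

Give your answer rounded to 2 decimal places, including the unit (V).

Initial: C1(1μF, Q=6μC, V=6.00V), C2(5μF, Q=20μC, V=4.00V)
Op 1: CLOSE 2-1: Q_total=26.00, C_total=6.00, V=4.33; Q2=21.67, Q1=4.33; dissipated=1.667

Answer: 4.33 V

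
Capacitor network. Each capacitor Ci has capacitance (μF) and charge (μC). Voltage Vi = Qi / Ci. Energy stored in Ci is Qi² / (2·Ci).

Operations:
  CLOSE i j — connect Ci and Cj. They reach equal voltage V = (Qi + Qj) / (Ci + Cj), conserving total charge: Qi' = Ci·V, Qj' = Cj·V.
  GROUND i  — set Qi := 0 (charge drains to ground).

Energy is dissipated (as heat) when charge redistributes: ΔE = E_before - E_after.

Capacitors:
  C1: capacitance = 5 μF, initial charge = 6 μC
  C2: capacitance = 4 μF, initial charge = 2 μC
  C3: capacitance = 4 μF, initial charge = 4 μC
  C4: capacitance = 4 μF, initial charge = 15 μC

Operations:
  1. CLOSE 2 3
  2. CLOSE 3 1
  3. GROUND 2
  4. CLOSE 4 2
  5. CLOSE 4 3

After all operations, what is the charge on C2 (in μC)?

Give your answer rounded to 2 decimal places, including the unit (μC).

Initial: C1(5μF, Q=6μC, V=1.20V), C2(4μF, Q=2μC, V=0.50V), C3(4μF, Q=4μC, V=1.00V), C4(4μF, Q=15μC, V=3.75V)
Op 1: CLOSE 2-3: Q_total=6.00, C_total=8.00, V=0.75; Q2=3.00, Q3=3.00; dissipated=0.250
Op 2: CLOSE 3-1: Q_total=9.00, C_total=9.00, V=1.00; Q3=4.00, Q1=5.00; dissipated=0.225
Op 3: GROUND 2: Q2=0; energy lost=1.125
Op 4: CLOSE 4-2: Q_total=15.00, C_total=8.00, V=1.88; Q4=7.50, Q2=7.50; dissipated=14.062
Op 5: CLOSE 4-3: Q_total=11.50, C_total=8.00, V=1.44; Q4=5.75, Q3=5.75; dissipated=0.766
Final charges: Q1=5.00, Q2=7.50, Q3=5.75, Q4=5.75

Answer: 7.50 μC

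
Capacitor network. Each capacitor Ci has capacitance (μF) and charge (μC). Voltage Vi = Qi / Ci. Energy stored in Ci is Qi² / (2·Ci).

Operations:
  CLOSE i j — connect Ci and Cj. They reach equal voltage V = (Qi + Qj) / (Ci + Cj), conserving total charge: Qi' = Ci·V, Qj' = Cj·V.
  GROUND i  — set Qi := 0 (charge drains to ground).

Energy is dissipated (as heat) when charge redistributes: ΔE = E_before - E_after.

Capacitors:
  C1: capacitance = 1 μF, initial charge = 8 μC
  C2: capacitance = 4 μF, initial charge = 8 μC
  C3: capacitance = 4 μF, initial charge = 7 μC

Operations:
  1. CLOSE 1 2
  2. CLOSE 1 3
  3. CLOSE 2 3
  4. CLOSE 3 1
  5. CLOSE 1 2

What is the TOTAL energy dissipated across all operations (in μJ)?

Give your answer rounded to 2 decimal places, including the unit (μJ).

Answer: 16.73 μJ

Derivation:
Initial: C1(1μF, Q=8μC, V=8.00V), C2(4μF, Q=8μC, V=2.00V), C3(4μF, Q=7μC, V=1.75V)
Op 1: CLOSE 1-2: Q_total=16.00, C_total=5.00, V=3.20; Q1=3.20, Q2=12.80; dissipated=14.400
Op 2: CLOSE 1-3: Q_total=10.20, C_total=5.00, V=2.04; Q1=2.04, Q3=8.16; dissipated=0.841
Op 3: CLOSE 2-3: Q_total=20.96, C_total=8.00, V=2.62; Q2=10.48, Q3=10.48; dissipated=1.346
Op 4: CLOSE 3-1: Q_total=12.52, C_total=5.00, V=2.50; Q3=10.02, Q1=2.50; dissipated=0.135
Op 5: CLOSE 1-2: Q_total=12.98, C_total=5.00, V=2.60; Q1=2.60, Q2=10.39; dissipated=0.005
Total dissipated: 16.727 μJ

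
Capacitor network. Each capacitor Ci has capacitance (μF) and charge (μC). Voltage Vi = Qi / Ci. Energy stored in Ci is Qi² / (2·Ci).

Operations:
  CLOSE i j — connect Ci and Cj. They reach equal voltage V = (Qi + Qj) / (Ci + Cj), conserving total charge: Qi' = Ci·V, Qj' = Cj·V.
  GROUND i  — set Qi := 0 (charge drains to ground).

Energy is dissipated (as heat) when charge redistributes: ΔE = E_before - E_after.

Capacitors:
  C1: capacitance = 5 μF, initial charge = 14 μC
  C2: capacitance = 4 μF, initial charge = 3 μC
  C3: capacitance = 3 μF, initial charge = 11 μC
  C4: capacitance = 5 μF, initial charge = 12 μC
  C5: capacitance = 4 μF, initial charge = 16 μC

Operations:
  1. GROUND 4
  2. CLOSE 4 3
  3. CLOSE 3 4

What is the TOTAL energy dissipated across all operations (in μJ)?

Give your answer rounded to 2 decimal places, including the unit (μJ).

Initial: C1(5μF, Q=14μC, V=2.80V), C2(4μF, Q=3μC, V=0.75V), C3(3μF, Q=11μC, V=3.67V), C4(5μF, Q=12μC, V=2.40V), C5(4μF, Q=16μC, V=4.00V)
Op 1: GROUND 4: Q4=0; energy lost=14.400
Op 2: CLOSE 4-3: Q_total=11.00, C_total=8.00, V=1.38; Q4=6.88, Q3=4.12; dissipated=12.604
Op 3: CLOSE 3-4: Q_total=11.00, C_total=8.00, V=1.38; Q3=4.12, Q4=6.88; dissipated=0.000
Total dissipated: 27.004 μJ

Answer: 27.00 μJ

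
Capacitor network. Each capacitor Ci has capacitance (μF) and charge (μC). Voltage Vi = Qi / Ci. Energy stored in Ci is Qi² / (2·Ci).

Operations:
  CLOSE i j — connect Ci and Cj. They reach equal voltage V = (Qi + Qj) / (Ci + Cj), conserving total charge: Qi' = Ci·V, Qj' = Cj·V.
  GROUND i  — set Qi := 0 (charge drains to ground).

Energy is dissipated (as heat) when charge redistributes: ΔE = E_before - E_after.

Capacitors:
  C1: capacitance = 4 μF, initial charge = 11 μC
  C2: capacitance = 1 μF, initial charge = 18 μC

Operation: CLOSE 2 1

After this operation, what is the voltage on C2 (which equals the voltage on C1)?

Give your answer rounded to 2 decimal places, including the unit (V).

Initial: C1(4μF, Q=11μC, V=2.75V), C2(1μF, Q=18μC, V=18.00V)
Op 1: CLOSE 2-1: Q_total=29.00, C_total=5.00, V=5.80; Q2=5.80, Q1=23.20; dissipated=93.025

Answer: 5.80 V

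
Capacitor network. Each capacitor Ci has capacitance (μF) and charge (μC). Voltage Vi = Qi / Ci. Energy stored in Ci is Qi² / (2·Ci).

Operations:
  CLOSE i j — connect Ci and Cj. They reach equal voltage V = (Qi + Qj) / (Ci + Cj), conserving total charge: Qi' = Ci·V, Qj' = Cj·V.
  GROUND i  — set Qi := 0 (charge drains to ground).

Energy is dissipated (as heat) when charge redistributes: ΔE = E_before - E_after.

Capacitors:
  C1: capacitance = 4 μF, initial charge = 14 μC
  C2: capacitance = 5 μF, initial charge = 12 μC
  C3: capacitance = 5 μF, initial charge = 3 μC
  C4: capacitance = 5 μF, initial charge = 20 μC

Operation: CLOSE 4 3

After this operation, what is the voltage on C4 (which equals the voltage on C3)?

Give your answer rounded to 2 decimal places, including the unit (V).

Answer: 2.30 V

Derivation:
Initial: C1(4μF, Q=14μC, V=3.50V), C2(5μF, Q=12μC, V=2.40V), C3(5μF, Q=3μC, V=0.60V), C4(5μF, Q=20μC, V=4.00V)
Op 1: CLOSE 4-3: Q_total=23.00, C_total=10.00, V=2.30; Q4=11.50, Q3=11.50; dissipated=14.450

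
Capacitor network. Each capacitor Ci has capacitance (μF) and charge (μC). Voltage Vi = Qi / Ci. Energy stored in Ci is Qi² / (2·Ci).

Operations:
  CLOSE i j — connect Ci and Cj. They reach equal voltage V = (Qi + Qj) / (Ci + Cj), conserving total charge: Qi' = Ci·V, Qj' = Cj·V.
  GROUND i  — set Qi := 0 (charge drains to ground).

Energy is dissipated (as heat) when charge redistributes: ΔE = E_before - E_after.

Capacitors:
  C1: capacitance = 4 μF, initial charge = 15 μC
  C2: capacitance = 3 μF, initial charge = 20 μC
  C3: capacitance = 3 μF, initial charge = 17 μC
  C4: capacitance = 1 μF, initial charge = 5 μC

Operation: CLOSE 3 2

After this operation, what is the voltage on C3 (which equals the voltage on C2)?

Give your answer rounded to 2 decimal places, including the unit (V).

Answer: 6.17 V

Derivation:
Initial: C1(4μF, Q=15μC, V=3.75V), C2(3μF, Q=20μC, V=6.67V), C3(3μF, Q=17μC, V=5.67V), C4(1μF, Q=5μC, V=5.00V)
Op 1: CLOSE 3-2: Q_total=37.00, C_total=6.00, V=6.17; Q3=18.50, Q2=18.50; dissipated=0.750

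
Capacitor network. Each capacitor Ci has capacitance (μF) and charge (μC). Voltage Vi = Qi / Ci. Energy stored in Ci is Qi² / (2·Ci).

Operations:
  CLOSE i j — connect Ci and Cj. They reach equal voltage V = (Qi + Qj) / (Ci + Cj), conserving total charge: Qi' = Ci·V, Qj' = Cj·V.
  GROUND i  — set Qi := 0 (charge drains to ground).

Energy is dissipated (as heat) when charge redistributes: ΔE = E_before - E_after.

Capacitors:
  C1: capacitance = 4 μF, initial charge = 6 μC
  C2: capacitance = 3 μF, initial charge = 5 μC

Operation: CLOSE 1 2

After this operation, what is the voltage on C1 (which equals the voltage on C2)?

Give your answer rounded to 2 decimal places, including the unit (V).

Initial: C1(4μF, Q=6μC, V=1.50V), C2(3μF, Q=5μC, V=1.67V)
Op 1: CLOSE 1-2: Q_total=11.00, C_total=7.00, V=1.57; Q1=6.29, Q2=4.71; dissipated=0.024

Answer: 1.57 V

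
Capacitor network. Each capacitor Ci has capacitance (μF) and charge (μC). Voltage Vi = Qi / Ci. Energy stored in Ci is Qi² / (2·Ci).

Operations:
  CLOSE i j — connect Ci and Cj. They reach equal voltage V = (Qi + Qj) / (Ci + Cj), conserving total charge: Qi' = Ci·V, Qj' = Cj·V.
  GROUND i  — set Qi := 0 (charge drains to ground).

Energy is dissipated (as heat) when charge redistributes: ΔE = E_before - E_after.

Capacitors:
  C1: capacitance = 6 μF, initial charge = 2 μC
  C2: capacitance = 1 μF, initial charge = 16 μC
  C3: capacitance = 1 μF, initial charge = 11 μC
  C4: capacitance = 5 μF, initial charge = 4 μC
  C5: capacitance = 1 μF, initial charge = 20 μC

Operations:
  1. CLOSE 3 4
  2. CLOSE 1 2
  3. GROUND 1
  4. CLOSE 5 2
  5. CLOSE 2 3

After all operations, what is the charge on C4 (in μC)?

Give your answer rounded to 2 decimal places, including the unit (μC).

Answer: 12.50 μC

Derivation:
Initial: C1(6μF, Q=2μC, V=0.33V), C2(1μF, Q=16μC, V=16.00V), C3(1μF, Q=11μC, V=11.00V), C4(5μF, Q=4μC, V=0.80V), C5(1μF, Q=20μC, V=20.00V)
Op 1: CLOSE 3-4: Q_total=15.00, C_total=6.00, V=2.50; Q3=2.50, Q4=12.50; dissipated=43.350
Op 2: CLOSE 1-2: Q_total=18.00, C_total=7.00, V=2.57; Q1=15.43, Q2=2.57; dissipated=105.190
Op 3: GROUND 1: Q1=0; energy lost=19.837
Op 4: CLOSE 5-2: Q_total=22.57, C_total=2.00, V=11.29; Q5=11.29, Q2=11.29; dissipated=75.939
Op 5: CLOSE 2-3: Q_total=13.79, C_total=2.00, V=6.89; Q2=6.89, Q3=6.89; dissipated=19.297
Final charges: Q1=0.00, Q2=6.89, Q3=6.89, Q4=12.50, Q5=11.29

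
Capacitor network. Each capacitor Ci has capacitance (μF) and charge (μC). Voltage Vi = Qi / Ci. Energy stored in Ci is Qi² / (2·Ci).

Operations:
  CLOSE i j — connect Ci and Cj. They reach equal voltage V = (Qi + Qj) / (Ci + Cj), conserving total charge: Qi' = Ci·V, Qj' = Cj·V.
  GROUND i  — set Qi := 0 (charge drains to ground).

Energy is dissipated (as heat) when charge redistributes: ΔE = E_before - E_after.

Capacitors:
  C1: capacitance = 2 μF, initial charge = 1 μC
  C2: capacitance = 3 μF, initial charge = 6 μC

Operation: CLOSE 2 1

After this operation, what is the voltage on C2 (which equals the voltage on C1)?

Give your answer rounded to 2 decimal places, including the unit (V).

Answer: 1.40 V

Derivation:
Initial: C1(2μF, Q=1μC, V=0.50V), C2(3μF, Q=6μC, V=2.00V)
Op 1: CLOSE 2-1: Q_total=7.00, C_total=5.00, V=1.40; Q2=4.20, Q1=2.80; dissipated=1.350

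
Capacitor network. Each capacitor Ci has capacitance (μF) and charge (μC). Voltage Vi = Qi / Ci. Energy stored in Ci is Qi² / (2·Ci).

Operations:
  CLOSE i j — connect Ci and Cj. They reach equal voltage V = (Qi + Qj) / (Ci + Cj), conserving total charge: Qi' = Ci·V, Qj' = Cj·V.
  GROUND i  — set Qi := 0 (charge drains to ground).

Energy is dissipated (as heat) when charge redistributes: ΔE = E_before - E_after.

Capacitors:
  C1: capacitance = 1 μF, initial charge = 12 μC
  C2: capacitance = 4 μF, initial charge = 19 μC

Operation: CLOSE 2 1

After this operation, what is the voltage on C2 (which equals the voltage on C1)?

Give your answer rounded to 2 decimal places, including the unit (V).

Answer: 6.20 V

Derivation:
Initial: C1(1μF, Q=12μC, V=12.00V), C2(4μF, Q=19μC, V=4.75V)
Op 1: CLOSE 2-1: Q_total=31.00, C_total=5.00, V=6.20; Q2=24.80, Q1=6.20; dissipated=21.025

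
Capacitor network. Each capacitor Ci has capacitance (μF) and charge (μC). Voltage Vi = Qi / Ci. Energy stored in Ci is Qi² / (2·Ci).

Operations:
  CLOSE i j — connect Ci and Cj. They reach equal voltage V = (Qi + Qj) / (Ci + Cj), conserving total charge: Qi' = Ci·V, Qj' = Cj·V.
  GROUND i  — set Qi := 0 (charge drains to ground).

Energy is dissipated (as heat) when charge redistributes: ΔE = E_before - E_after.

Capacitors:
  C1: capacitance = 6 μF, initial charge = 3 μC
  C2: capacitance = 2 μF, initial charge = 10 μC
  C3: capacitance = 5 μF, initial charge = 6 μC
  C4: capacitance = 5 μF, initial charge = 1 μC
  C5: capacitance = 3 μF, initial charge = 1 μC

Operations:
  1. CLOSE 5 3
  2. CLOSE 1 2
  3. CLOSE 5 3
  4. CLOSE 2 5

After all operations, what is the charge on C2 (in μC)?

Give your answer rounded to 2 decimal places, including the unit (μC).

Initial: C1(6μF, Q=3μC, V=0.50V), C2(2μF, Q=10μC, V=5.00V), C3(5μF, Q=6μC, V=1.20V), C4(5μF, Q=1μC, V=0.20V), C5(3μF, Q=1μC, V=0.33V)
Op 1: CLOSE 5-3: Q_total=7.00, C_total=8.00, V=0.88; Q5=2.62, Q3=4.38; dissipated=0.704
Op 2: CLOSE 1-2: Q_total=13.00, C_total=8.00, V=1.62; Q1=9.75, Q2=3.25; dissipated=15.188
Op 3: CLOSE 5-3: Q_total=7.00, C_total=8.00, V=0.88; Q5=2.62, Q3=4.38; dissipated=0.000
Op 4: CLOSE 2-5: Q_total=5.88, C_total=5.00, V=1.18; Q2=2.35, Q5=3.52; dissipated=0.338
Final charges: Q1=9.75, Q2=2.35, Q3=4.38, Q4=1.00, Q5=3.52

Answer: 2.35 μC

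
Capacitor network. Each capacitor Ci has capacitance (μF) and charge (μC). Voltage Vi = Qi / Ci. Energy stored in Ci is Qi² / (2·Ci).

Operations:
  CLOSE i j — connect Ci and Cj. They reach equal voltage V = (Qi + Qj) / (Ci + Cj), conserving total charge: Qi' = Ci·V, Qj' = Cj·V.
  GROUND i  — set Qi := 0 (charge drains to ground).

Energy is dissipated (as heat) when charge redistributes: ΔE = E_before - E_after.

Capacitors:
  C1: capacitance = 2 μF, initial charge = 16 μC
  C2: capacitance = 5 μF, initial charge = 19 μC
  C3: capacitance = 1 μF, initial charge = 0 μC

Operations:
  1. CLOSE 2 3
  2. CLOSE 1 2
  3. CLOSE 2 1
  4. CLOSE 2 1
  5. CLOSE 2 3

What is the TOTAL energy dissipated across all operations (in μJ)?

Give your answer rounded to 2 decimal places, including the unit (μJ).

Answer: 23.50 μJ

Derivation:
Initial: C1(2μF, Q=16μC, V=8.00V), C2(5μF, Q=19μC, V=3.80V), C3(1μF, Q=0μC, V=0.00V)
Op 1: CLOSE 2-3: Q_total=19.00, C_total=6.00, V=3.17; Q2=15.83, Q3=3.17; dissipated=6.017
Op 2: CLOSE 1-2: Q_total=31.83, C_total=7.00, V=4.55; Q1=9.10, Q2=22.74; dissipated=16.687
Op 3: CLOSE 2-1: Q_total=31.83, C_total=7.00, V=4.55; Q2=22.74, Q1=9.10; dissipated=0.000
Op 4: CLOSE 2-1: Q_total=31.83, C_total=7.00, V=4.55; Q2=22.74, Q1=9.10; dissipated=0.000
Op 5: CLOSE 2-3: Q_total=25.90, C_total=6.00, V=4.32; Q2=21.59, Q3=4.32; dissipated=0.795
Total dissipated: 23.498 μJ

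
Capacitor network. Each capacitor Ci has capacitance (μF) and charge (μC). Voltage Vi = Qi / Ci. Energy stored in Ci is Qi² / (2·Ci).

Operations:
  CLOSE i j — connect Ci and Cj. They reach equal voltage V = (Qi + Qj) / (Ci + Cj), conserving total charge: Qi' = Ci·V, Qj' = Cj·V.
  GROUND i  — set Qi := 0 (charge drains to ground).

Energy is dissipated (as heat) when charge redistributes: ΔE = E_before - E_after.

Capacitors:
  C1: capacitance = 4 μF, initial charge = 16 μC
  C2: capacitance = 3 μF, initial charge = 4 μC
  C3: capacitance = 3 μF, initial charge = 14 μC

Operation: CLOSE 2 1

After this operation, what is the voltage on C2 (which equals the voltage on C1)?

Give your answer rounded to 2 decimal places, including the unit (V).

Answer: 2.86 V

Derivation:
Initial: C1(4μF, Q=16μC, V=4.00V), C2(3μF, Q=4μC, V=1.33V), C3(3μF, Q=14μC, V=4.67V)
Op 1: CLOSE 2-1: Q_total=20.00, C_total=7.00, V=2.86; Q2=8.57, Q1=11.43; dissipated=6.095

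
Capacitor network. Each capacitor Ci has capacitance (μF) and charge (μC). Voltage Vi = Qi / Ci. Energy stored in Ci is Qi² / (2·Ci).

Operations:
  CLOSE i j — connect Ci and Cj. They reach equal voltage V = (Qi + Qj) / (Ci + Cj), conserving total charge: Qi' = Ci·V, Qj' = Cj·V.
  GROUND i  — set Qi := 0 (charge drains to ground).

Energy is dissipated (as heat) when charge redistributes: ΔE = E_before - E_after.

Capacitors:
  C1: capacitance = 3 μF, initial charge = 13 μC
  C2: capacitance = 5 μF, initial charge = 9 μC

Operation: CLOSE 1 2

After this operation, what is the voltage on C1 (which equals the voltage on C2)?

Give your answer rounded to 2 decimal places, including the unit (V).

Initial: C1(3μF, Q=13μC, V=4.33V), C2(5μF, Q=9μC, V=1.80V)
Op 1: CLOSE 1-2: Q_total=22.00, C_total=8.00, V=2.75; Q1=8.25, Q2=13.75; dissipated=6.017

Answer: 2.75 V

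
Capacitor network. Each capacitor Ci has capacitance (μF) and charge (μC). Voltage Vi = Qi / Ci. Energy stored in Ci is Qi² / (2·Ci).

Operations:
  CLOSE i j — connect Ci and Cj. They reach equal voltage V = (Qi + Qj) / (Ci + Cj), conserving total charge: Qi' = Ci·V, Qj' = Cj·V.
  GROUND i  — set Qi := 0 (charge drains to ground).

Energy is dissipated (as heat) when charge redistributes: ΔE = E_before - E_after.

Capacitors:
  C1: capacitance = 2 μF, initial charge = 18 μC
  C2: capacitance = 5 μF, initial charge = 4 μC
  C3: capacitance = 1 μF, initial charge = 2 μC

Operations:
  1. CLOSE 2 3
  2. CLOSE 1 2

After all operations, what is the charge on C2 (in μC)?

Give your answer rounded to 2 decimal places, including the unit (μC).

Answer: 16.43 μC

Derivation:
Initial: C1(2μF, Q=18μC, V=9.00V), C2(5μF, Q=4μC, V=0.80V), C3(1μF, Q=2μC, V=2.00V)
Op 1: CLOSE 2-3: Q_total=6.00, C_total=6.00, V=1.00; Q2=5.00, Q3=1.00; dissipated=0.600
Op 2: CLOSE 1-2: Q_total=23.00, C_total=7.00, V=3.29; Q1=6.57, Q2=16.43; dissipated=45.714
Final charges: Q1=6.57, Q2=16.43, Q3=1.00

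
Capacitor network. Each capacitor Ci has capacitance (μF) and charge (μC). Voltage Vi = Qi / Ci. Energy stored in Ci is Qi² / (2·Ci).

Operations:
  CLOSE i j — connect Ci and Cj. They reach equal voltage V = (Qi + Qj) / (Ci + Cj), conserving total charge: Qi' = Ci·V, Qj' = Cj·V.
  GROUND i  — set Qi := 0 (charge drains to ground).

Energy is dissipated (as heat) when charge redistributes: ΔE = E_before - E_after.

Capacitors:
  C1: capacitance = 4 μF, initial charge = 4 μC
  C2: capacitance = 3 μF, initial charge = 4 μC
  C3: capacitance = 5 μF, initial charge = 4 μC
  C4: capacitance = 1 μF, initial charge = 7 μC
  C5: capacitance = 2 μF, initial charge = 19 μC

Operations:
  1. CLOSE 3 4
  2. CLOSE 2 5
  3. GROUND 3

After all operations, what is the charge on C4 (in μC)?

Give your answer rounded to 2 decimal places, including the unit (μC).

Initial: C1(4μF, Q=4μC, V=1.00V), C2(3μF, Q=4μC, V=1.33V), C3(5μF, Q=4μC, V=0.80V), C4(1μF, Q=7μC, V=7.00V), C5(2μF, Q=19μC, V=9.50V)
Op 1: CLOSE 3-4: Q_total=11.00, C_total=6.00, V=1.83; Q3=9.17, Q4=1.83; dissipated=16.017
Op 2: CLOSE 2-5: Q_total=23.00, C_total=5.00, V=4.60; Q2=13.80, Q5=9.20; dissipated=40.017
Op 3: GROUND 3: Q3=0; energy lost=8.403
Final charges: Q1=4.00, Q2=13.80, Q3=0.00, Q4=1.83, Q5=9.20

Answer: 1.83 μC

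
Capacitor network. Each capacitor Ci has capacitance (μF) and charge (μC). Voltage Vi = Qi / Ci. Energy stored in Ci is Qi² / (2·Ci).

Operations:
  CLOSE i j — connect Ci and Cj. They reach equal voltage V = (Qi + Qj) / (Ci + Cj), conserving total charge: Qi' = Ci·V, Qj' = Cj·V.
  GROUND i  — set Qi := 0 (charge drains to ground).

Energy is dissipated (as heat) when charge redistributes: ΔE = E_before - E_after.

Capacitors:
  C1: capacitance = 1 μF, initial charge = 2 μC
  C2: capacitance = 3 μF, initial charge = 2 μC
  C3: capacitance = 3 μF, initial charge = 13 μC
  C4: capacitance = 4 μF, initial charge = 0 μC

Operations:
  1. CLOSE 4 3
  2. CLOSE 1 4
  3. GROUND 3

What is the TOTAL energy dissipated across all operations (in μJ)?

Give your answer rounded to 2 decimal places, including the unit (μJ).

Initial: C1(1μF, Q=2μC, V=2.00V), C2(3μF, Q=2μC, V=0.67V), C3(3μF, Q=13μC, V=4.33V), C4(4μF, Q=0μC, V=0.00V)
Op 1: CLOSE 4-3: Q_total=13.00, C_total=7.00, V=1.86; Q4=7.43, Q3=5.57; dissipated=16.095
Op 2: CLOSE 1-4: Q_total=9.43, C_total=5.00, V=1.89; Q1=1.89, Q4=7.54; dissipated=0.008
Op 3: GROUND 3: Q3=0; energy lost=5.173
Total dissipated: 21.277 μJ

Answer: 21.28 μJ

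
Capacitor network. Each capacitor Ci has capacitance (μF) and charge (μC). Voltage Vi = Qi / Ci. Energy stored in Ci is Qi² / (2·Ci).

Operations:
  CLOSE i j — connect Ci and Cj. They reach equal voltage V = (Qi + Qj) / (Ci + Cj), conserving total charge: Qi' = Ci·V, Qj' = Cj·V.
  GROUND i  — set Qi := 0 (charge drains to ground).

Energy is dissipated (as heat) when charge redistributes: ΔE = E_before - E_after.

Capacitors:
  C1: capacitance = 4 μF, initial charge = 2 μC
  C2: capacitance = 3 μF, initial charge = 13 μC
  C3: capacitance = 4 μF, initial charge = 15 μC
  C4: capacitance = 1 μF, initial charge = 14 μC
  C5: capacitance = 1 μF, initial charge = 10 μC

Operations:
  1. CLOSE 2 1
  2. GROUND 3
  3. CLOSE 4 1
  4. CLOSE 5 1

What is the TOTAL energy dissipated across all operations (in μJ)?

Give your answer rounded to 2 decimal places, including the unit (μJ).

Answer: 108.99 μJ

Derivation:
Initial: C1(4μF, Q=2μC, V=0.50V), C2(3μF, Q=13μC, V=4.33V), C3(4μF, Q=15μC, V=3.75V), C4(1μF, Q=14μC, V=14.00V), C5(1μF, Q=10μC, V=10.00V)
Op 1: CLOSE 2-1: Q_total=15.00, C_total=7.00, V=2.14; Q2=6.43, Q1=8.57; dissipated=12.595
Op 2: GROUND 3: Q3=0; energy lost=28.125
Op 3: CLOSE 4-1: Q_total=22.57, C_total=5.00, V=4.51; Q4=4.51, Q1=18.06; dissipated=56.237
Op 4: CLOSE 5-1: Q_total=28.06, C_total=5.00, V=5.61; Q5=5.61, Q1=22.45; dissipated=12.037
Total dissipated: 108.994 μJ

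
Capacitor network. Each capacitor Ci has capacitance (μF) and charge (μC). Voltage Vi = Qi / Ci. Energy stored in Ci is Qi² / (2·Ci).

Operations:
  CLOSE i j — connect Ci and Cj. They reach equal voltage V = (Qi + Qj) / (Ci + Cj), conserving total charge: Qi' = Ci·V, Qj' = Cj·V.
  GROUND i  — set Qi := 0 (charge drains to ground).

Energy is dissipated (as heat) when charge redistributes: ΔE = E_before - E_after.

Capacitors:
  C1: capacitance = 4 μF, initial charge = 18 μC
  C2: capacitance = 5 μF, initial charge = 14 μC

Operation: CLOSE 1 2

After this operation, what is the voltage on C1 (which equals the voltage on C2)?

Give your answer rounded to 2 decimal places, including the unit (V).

Initial: C1(4μF, Q=18μC, V=4.50V), C2(5μF, Q=14μC, V=2.80V)
Op 1: CLOSE 1-2: Q_total=32.00, C_total=9.00, V=3.56; Q1=14.22, Q2=17.78; dissipated=3.211

Answer: 3.56 V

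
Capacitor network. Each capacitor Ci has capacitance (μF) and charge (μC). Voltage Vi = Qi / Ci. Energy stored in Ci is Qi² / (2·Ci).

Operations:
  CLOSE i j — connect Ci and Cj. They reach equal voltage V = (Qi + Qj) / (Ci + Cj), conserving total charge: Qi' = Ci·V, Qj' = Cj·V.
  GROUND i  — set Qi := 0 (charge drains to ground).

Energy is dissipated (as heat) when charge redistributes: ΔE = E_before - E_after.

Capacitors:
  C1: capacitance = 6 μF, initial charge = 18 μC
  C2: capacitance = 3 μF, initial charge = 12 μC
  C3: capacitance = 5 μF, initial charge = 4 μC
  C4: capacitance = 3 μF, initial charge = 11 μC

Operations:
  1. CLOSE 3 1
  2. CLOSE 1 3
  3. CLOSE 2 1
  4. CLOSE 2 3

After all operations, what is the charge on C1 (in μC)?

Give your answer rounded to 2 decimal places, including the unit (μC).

Answer: 16.00 μC

Derivation:
Initial: C1(6μF, Q=18μC, V=3.00V), C2(3μF, Q=12μC, V=4.00V), C3(5μF, Q=4μC, V=0.80V), C4(3μF, Q=11μC, V=3.67V)
Op 1: CLOSE 3-1: Q_total=22.00, C_total=11.00, V=2.00; Q3=10.00, Q1=12.00; dissipated=6.600
Op 2: CLOSE 1-3: Q_total=22.00, C_total=11.00, V=2.00; Q1=12.00, Q3=10.00; dissipated=0.000
Op 3: CLOSE 2-1: Q_total=24.00, C_total=9.00, V=2.67; Q2=8.00, Q1=16.00; dissipated=4.000
Op 4: CLOSE 2-3: Q_total=18.00, C_total=8.00, V=2.25; Q2=6.75, Q3=11.25; dissipated=0.417
Final charges: Q1=16.00, Q2=6.75, Q3=11.25, Q4=11.00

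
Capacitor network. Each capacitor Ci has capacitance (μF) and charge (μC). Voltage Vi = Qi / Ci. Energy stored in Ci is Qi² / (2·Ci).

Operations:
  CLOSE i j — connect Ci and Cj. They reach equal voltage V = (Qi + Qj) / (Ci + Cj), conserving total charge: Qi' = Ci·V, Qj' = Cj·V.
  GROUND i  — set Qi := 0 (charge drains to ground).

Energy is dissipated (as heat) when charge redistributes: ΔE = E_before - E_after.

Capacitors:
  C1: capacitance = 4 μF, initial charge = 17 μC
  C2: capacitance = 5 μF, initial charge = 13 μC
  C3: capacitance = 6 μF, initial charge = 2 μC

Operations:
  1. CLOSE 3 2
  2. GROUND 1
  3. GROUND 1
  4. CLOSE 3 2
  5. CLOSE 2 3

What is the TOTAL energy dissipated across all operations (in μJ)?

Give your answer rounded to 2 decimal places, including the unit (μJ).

Answer: 43.13 μJ

Derivation:
Initial: C1(4μF, Q=17μC, V=4.25V), C2(5μF, Q=13μC, V=2.60V), C3(6μF, Q=2μC, V=0.33V)
Op 1: CLOSE 3-2: Q_total=15.00, C_total=11.00, V=1.36; Q3=8.18, Q2=6.82; dissipated=7.006
Op 2: GROUND 1: Q1=0; energy lost=36.125
Op 3: GROUND 1: Q1=0; energy lost=0.000
Op 4: CLOSE 3-2: Q_total=15.00, C_total=11.00, V=1.36; Q3=8.18, Q2=6.82; dissipated=0.000
Op 5: CLOSE 2-3: Q_total=15.00, C_total=11.00, V=1.36; Q2=6.82, Q3=8.18; dissipated=0.000
Total dissipated: 43.131 μJ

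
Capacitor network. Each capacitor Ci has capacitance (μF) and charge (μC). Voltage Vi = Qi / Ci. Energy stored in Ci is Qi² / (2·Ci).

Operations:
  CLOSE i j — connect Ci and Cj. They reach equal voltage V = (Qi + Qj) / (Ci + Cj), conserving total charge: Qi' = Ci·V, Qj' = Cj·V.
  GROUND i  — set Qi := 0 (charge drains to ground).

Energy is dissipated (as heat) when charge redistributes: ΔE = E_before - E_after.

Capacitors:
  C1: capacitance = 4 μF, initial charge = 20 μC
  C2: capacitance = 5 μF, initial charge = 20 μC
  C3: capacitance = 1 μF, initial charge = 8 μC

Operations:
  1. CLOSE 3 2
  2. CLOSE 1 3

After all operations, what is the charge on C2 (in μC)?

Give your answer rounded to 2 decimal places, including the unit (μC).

Initial: C1(4μF, Q=20μC, V=5.00V), C2(5μF, Q=20μC, V=4.00V), C3(1μF, Q=8μC, V=8.00V)
Op 1: CLOSE 3-2: Q_total=28.00, C_total=6.00, V=4.67; Q3=4.67, Q2=23.33; dissipated=6.667
Op 2: CLOSE 1-3: Q_total=24.67, C_total=5.00, V=4.93; Q1=19.73, Q3=4.93; dissipated=0.044
Final charges: Q1=19.73, Q2=23.33, Q3=4.93

Answer: 23.33 μC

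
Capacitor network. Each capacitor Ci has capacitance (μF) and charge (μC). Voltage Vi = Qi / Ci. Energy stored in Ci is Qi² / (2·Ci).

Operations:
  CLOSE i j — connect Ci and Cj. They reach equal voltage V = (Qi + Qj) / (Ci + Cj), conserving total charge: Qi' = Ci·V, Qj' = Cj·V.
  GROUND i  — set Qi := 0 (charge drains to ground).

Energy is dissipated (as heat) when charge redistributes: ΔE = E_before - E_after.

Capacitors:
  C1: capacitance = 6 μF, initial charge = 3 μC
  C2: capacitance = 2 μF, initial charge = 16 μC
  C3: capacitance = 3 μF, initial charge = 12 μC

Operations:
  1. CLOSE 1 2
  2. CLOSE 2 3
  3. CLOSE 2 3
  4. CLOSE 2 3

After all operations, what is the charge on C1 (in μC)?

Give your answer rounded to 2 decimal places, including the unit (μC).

Initial: C1(6μF, Q=3μC, V=0.50V), C2(2μF, Q=16μC, V=8.00V), C3(3μF, Q=12μC, V=4.00V)
Op 1: CLOSE 1-2: Q_total=19.00, C_total=8.00, V=2.38; Q1=14.25, Q2=4.75; dissipated=42.188
Op 2: CLOSE 2-3: Q_total=16.75, C_total=5.00, V=3.35; Q2=6.70, Q3=10.05; dissipated=1.584
Op 3: CLOSE 2-3: Q_total=16.75, C_total=5.00, V=3.35; Q2=6.70, Q3=10.05; dissipated=0.000
Op 4: CLOSE 2-3: Q_total=16.75, C_total=5.00, V=3.35; Q2=6.70, Q3=10.05; dissipated=0.000
Final charges: Q1=14.25, Q2=6.70, Q3=10.05

Answer: 14.25 μC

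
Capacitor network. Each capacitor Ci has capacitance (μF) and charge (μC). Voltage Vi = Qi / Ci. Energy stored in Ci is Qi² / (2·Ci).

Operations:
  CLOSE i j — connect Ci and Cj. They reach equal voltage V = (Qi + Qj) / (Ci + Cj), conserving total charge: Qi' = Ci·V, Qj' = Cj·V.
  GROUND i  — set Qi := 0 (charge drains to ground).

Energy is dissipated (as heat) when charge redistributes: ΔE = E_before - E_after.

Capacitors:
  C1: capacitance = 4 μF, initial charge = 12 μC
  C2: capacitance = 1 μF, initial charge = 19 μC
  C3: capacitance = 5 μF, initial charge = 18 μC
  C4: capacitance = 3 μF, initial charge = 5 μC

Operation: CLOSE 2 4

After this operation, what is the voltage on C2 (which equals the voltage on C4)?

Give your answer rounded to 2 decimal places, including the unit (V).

Answer: 6.00 V

Derivation:
Initial: C1(4μF, Q=12μC, V=3.00V), C2(1μF, Q=19μC, V=19.00V), C3(5μF, Q=18μC, V=3.60V), C4(3μF, Q=5μC, V=1.67V)
Op 1: CLOSE 2-4: Q_total=24.00, C_total=4.00, V=6.00; Q2=6.00, Q4=18.00; dissipated=112.667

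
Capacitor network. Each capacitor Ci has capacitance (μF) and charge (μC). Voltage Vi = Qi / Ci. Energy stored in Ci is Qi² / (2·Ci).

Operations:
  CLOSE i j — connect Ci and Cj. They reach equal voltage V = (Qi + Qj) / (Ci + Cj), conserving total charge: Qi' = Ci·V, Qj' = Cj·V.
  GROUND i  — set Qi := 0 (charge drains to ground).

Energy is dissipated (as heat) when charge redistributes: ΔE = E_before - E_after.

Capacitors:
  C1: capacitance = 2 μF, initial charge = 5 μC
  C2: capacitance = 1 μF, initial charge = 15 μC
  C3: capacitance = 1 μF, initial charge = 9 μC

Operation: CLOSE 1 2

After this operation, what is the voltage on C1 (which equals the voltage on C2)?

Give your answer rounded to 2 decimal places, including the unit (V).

Initial: C1(2μF, Q=5μC, V=2.50V), C2(1μF, Q=15μC, V=15.00V), C3(1μF, Q=9μC, V=9.00V)
Op 1: CLOSE 1-2: Q_total=20.00, C_total=3.00, V=6.67; Q1=13.33, Q2=6.67; dissipated=52.083

Answer: 6.67 V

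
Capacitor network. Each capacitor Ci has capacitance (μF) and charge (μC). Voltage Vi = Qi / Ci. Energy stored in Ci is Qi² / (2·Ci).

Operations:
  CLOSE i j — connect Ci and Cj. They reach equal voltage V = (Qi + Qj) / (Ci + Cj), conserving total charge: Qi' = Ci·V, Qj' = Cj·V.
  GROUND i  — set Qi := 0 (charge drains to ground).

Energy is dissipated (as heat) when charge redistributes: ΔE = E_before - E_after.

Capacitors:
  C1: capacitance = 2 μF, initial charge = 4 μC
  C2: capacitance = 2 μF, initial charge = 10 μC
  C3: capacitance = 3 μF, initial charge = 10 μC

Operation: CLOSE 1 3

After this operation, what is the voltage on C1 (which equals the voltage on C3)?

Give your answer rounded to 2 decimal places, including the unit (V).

Initial: C1(2μF, Q=4μC, V=2.00V), C2(2μF, Q=10μC, V=5.00V), C3(3μF, Q=10μC, V=3.33V)
Op 1: CLOSE 1-3: Q_total=14.00, C_total=5.00, V=2.80; Q1=5.60, Q3=8.40; dissipated=1.067

Answer: 2.80 V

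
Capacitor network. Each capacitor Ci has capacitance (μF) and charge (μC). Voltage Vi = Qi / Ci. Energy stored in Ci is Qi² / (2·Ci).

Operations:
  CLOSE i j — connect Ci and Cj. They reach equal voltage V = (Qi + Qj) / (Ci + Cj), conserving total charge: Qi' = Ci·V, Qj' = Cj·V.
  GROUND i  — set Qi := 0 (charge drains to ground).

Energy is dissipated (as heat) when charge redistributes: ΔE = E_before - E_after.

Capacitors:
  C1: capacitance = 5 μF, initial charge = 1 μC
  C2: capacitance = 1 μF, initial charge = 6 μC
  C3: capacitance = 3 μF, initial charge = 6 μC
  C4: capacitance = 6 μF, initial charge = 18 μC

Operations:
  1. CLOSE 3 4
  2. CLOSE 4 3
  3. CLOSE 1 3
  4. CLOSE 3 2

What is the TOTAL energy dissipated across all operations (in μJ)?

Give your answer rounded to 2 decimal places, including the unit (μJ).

Answer: 15.62 μJ

Derivation:
Initial: C1(5μF, Q=1μC, V=0.20V), C2(1μF, Q=6μC, V=6.00V), C3(3μF, Q=6μC, V=2.00V), C4(6μF, Q=18μC, V=3.00V)
Op 1: CLOSE 3-4: Q_total=24.00, C_total=9.00, V=2.67; Q3=8.00, Q4=16.00; dissipated=1.000
Op 2: CLOSE 4-3: Q_total=24.00, C_total=9.00, V=2.67; Q4=16.00, Q3=8.00; dissipated=0.000
Op 3: CLOSE 1-3: Q_total=9.00, C_total=8.00, V=1.12; Q1=5.62, Q3=3.38; dissipated=5.704
Op 4: CLOSE 3-2: Q_total=9.38, C_total=4.00, V=2.34; Q3=7.03, Q2=2.34; dissipated=8.912
Total dissipated: 15.616 μJ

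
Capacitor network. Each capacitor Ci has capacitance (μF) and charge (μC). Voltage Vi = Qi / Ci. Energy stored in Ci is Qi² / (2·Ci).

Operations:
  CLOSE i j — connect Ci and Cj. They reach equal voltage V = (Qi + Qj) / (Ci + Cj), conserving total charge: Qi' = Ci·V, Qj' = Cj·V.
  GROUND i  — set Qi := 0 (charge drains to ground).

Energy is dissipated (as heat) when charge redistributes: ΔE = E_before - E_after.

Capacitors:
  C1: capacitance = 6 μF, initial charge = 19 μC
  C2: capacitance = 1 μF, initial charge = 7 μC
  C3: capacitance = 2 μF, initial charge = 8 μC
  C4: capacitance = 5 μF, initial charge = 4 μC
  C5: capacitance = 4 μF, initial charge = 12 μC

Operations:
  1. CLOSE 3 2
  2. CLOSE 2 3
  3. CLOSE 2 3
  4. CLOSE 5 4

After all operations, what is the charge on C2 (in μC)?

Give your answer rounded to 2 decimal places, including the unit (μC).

Initial: C1(6μF, Q=19μC, V=3.17V), C2(1μF, Q=7μC, V=7.00V), C3(2μF, Q=8μC, V=4.00V), C4(5μF, Q=4μC, V=0.80V), C5(4μF, Q=12μC, V=3.00V)
Op 1: CLOSE 3-2: Q_total=15.00, C_total=3.00, V=5.00; Q3=10.00, Q2=5.00; dissipated=3.000
Op 2: CLOSE 2-3: Q_total=15.00, C_total=3.00, V=5.00; Q2=5.00, Q3=10.00; dissipated=0.000
Op 3: CLOSE 2-3: Q_total=15.00, C_total=3.00, V=5.00; Q2=5.00, Q3=10.00; dissipated=0.000
Op 4: CLOSE 5-4: Q_total=16.00, C_total=9.00, V=1.78; Q5=7.11, Q4=8.89; dissipated=5.378
Final charges: Q1=19.00, Q2=5.00, Q3=10.00, Q4=8.89, Q5=7.11

Answer: 5.00 μC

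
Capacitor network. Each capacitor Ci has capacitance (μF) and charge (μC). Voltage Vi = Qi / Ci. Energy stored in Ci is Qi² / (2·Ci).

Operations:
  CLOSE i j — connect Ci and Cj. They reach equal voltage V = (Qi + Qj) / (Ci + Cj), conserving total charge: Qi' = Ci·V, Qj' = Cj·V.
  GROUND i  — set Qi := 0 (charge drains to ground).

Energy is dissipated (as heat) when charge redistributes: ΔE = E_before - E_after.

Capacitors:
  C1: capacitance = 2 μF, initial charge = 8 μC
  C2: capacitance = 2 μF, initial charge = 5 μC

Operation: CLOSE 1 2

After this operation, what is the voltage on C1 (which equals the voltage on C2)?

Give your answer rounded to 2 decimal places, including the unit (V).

Initial: C1(2μF, Q=8μC, V=4.00V), C2(2μF, Q=5μC, V=2.50V)
Op 1: CLOSE 1-2: Q_total=13.00, C_total=4.00, V=3.25; Q1=6.50, Q2=6.50; dissipated=1.125

Answer: 3.25 V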